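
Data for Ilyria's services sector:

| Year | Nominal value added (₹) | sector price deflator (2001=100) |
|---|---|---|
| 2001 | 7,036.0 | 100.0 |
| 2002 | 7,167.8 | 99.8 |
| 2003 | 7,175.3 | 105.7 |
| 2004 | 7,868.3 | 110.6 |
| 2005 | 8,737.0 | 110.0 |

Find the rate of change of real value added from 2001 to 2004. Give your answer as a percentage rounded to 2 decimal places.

Real value added 2001 = 7036.0/1.000 = 7036.00.
Real value added 2004 = 7868.3/1.106 = 7114.20.
Change = 7114.20/7036.00 − 1 = 0.0111.

1.11%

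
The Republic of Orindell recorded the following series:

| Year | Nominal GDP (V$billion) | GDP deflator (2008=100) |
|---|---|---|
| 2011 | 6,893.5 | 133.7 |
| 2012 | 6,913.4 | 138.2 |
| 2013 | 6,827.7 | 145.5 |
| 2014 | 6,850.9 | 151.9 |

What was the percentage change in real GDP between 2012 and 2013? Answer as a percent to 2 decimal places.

Real GDP 2012 = 6913.4/1.382 = 5002.46.
Real GDP 2013 = 6827.7/1.455 = 4692.58.
Change = 4692.58/5002.46 − 1 = -0.0619.

-6.19%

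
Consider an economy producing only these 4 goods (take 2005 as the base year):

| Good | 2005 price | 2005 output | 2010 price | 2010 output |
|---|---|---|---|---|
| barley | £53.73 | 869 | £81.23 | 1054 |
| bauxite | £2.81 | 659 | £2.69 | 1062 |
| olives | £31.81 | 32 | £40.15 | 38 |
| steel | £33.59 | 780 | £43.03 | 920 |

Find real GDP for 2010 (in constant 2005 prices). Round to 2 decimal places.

£91727.22

Real GDP 2010 = Σ (p_2005 × q_2010) = 53.73·1054 + 2.81·1062 + 31.81·38 + 33.59·920 = 91727.22.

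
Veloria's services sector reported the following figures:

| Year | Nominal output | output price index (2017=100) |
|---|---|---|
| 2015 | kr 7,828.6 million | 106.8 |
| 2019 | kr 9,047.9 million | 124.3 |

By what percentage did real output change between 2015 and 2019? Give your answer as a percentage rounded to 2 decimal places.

-0.70%

Real output 2015 = 7828.6 / 1.068 = 7330.15.
Real output 2019 = 9047.9 / 1.243 = 7279.08.
Real growth = 7279.08 / 7330.15 − 1 = -0.0070.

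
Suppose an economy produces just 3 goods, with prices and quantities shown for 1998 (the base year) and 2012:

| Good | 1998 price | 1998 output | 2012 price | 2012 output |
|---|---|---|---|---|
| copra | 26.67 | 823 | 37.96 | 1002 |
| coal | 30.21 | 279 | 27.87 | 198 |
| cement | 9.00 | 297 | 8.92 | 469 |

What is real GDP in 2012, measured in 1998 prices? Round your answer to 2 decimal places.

36925.92

Real GDP 2012 = Σ (p_1998 × q_2012) = 26.67·1002 + 30.21·198 + 9.00·469 = 36925.92.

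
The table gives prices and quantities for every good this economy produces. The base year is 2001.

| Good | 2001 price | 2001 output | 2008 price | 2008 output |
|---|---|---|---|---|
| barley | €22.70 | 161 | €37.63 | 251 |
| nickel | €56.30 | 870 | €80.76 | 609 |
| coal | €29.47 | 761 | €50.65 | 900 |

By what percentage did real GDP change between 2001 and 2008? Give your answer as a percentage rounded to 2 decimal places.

-11.40%

Real GDP 2001 = Nominal GDP 2001 = 22.70·161 + 56.30·870 + 29.47·761 = 75062.37.
Real GDP 2008 (at 2001 prices) = 22.70·251 + 56.30·609 + 29.47·900 = 66507.40.
Real growth = 66507.40/75062.37 − 1 = -0.1140.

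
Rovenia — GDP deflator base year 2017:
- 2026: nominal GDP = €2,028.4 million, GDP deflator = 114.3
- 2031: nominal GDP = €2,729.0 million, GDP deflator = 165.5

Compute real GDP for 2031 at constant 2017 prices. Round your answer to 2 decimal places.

€1,648.94 million

Real GDP = Nominal / (GDP deflator/100) = 2729.0 / 1.655 = 1648.94.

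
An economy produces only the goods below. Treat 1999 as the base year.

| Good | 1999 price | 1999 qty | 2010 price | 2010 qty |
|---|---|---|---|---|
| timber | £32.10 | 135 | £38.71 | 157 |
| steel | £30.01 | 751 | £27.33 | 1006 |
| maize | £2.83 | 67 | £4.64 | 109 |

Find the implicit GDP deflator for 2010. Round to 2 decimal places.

Nominal GDP 2010 = 38.71·157 + 27.33·1006 + 4.64·109 = 34077.21.
Real GDP 2010 (at 1999 prices) = 32.10·157 + 30.01·1006 + 2.83·109 = 35538.23.
Deflator = Nominal/Real × 100 = 34077.21/35538.23 × 100 = 95.889.

95.89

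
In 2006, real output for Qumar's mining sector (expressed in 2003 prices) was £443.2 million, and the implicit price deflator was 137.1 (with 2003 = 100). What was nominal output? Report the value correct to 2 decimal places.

£607.63 million

Nominal output = Real × (implicit price deflator/100) = 443.2 × 1.371 = 607.63.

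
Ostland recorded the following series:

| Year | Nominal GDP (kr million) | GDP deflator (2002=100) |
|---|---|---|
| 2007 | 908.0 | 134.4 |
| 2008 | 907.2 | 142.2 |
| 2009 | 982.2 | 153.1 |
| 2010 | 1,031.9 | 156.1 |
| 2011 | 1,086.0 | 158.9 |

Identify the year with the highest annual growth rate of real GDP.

2011

2008: real = 907.2/1.422 = 637.97; growth vs 2007 (675.60) = -5.57%.
2009: real = 982.2/1.531 = 641.54; growth vs 2008 (637.97) = 0.56%.
2010: real = 1031.9/1.561 = 661.05; growth vs 2009 (641.54) = 3.04%.
2011: real = 1086.0/1.589 = 683.45; growth vs 2010 (661.05) = 3.39%.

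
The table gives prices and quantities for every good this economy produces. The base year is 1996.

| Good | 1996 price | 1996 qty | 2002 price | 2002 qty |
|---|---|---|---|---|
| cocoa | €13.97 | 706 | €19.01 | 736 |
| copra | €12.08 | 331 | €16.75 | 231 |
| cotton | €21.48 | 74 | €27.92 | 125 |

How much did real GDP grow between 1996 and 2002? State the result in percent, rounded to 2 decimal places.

1.98%

Real GDP 1996 = Nominal GDP 1996 = 13.97·706 + 12.08·331 + 21.48·74 = 15450.82.
Real GDP 2002 (at 1996 prices) = 13.97·736 + 12.08·231 + 21.48·125 = 15757.40.
Real growth = 15757.40/15450.82 − 1 = 0.0198.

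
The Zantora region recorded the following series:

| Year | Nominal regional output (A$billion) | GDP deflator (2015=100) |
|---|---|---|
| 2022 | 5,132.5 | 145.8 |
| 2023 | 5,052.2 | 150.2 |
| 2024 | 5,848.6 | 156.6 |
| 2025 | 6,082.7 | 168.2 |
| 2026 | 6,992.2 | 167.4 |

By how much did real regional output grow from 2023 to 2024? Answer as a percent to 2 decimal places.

11.03%

Real regional output 2023 = 5052.2/1.502 = 3363.65.
Real regional output 2024 = 5848.6/1.566 = 3734.74.
Change = 3734.74/3363.65 − 1 = 0.1103.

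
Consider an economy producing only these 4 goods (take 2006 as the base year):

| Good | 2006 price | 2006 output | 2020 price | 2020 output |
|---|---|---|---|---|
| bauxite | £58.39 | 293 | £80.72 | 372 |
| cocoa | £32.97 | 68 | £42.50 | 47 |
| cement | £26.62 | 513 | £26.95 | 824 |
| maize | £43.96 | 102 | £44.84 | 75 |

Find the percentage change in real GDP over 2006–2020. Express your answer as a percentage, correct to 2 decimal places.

29.37%

Real GDP 2006 = Nominal GDP 2006 = 58.39·293 + 32.97·68 + 26.62·513 + 43.96·102 = 37490.21.
Real GDP 2020 (at 2006 prices) = 58.39·372 + 32.97·47 + 26.62·824 + 43.96·75 = 48502.55.
Real growth = 48502.55/37490.21 − 1 = 0.2937.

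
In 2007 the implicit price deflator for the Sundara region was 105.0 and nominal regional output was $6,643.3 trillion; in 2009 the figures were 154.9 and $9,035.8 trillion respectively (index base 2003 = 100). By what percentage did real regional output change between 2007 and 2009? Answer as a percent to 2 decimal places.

-7.80%

Real regional output 2007 = 6643.3 / 1.050 = 6326.95.
Real regional output 2009 = 9035.8 / 1.549 = 5833.31.
Real growth = 5833.31 / 6326.95 − 1 = -0.0780.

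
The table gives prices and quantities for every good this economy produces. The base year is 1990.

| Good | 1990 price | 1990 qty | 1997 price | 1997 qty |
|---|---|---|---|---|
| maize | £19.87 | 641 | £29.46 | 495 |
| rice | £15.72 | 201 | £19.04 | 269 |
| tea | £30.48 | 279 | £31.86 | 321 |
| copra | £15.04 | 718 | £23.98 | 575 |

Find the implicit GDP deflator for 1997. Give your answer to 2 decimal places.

134.54

Nominal GDP 1997 = 29.46·495 + 19.04·269 + 31.86·321 + 23.98·575 = 43720.02.
Real GDP 1997 (at 1990 prices) = 19.87·495 + 15.72·269 + 30.48·321 + 15.04·575 = 32496.41.
Deflator = Nominal/Real × 100 = 43720.02/32496.41 × 100 = 134.538.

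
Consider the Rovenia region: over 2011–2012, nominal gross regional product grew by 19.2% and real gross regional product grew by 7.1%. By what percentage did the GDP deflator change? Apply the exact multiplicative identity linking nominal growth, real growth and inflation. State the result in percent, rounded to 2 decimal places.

11.30%

(1 + g_nom) = (1 + g_real)(1 + π), so π = 1.1920 / 1.0710 − 1 = 0.11298.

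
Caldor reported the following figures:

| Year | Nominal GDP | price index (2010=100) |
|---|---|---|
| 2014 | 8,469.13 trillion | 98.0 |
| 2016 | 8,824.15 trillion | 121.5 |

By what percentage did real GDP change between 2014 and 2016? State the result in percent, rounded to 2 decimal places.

-15.96%

Deflate each year: 2014 → 8469.13/0.980 = 8641.97; 2016 → 8824.15/1.215 = 7262.67.
So real GDP changed by 7262.67/8641.97 − 1 = -0.1596, i.e. -15.96%.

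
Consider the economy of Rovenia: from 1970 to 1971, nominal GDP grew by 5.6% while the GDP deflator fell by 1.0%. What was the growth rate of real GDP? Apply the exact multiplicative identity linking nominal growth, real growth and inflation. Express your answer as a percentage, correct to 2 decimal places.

6.67%

(1 + g_nom) = (1 + g_real)(1 + π), so g_real = 1.0560 / 0.9900 − 1 = 0.06667.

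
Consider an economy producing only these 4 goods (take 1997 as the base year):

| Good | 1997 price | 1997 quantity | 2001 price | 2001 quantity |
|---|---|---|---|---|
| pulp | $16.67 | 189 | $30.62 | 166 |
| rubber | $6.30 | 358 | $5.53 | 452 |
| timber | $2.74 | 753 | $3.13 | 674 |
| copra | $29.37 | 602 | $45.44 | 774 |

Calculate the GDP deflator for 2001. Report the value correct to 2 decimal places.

148.58

Nominal GDP 2001 = 30.62·166 + 5.53·452 + 3.13·674 + 45.44·774 = 44862.66.
Real GDP 2001 (at 1997 prices) = 16.67·166 + 6.30·452 + 2.74·674 + 29.37·774 = 30193.96.
Deflator = Nominal/Real × 100 = 44862.66/30193.96 × 100 = 148.582.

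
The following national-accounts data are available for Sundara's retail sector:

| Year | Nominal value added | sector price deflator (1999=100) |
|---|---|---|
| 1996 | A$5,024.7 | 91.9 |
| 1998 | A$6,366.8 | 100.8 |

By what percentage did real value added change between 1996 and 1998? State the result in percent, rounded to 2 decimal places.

Real value added 1996 = 5024.7 / 0.919 = 5467.57.
Real value added 1998 = 6366.8 / 1.008 = 6316.27.
Real growth = 6316.27 / 5467.57 − 1 = 0.1552.

15.52%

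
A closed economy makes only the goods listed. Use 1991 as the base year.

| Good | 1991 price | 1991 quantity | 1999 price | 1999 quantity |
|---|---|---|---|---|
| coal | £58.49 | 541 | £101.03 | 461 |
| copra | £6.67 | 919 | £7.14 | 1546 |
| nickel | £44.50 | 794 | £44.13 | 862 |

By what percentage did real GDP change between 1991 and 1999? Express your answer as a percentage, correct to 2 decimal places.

Real GDP 1991 = Nominal GDP 1991 = 58.49·541 + 6.67·919 + 44.50·794 = 73105.82.
Real GDP 1999 (at 1991 prices) = 58.49·461 + 6.67·1546 + 44.50·862 = 75634.71.
Real growth = 75634.71/73105.82 − 1 = 0.0346.

3.46%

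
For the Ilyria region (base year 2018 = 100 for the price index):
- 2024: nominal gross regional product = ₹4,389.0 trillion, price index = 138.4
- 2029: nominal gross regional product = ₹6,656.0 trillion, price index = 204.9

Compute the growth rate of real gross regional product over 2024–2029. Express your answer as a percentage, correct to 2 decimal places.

Real gross regional product 2024 = 4389.0 / 1.384 = 3171.24.
Real gross regional product 2029 = 6656.0 / 2.049 = 3248.41.
Real growth = 3248.41 / 3171.24 − 1 = 0.0243.

2.43%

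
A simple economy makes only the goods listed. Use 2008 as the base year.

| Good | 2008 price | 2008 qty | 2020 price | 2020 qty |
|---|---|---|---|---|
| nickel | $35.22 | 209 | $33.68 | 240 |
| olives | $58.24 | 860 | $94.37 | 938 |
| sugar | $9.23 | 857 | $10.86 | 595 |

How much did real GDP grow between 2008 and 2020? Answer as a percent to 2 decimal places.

Real GDP 2008 = Nominal GDP 2008 = 35.22·209 + 58.24·860 + 9.23·857 = 65357.49.
Real GDP 2020 (at 2008 prices) = 35.22·240 + 58.24·938 + 9.23·595 = 68573.77.
Real growth = 68573.77/65357.49 − 1 = 0.0492.

4.92%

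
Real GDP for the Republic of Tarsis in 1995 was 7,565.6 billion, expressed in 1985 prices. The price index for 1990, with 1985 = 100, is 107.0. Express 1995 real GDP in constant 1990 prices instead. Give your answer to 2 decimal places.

Real GDP in 1990 prices = Real GDP in 1985 prices × (P_1990/P_1985) = 7565.6 × 1.070 = 8095.19.

8,095.19 billion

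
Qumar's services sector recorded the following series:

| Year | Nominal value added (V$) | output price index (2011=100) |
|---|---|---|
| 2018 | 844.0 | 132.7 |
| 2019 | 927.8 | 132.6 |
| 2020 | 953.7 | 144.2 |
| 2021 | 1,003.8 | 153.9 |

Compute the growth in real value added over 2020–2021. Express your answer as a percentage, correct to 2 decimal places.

Real value added 2020 = 953.7/1.442 = 661.37.
Real value added 2021 = 1003.8/1.539 = 652.24.
Change = 652.24/661.37 − 1 = -0.0138.

-1.38%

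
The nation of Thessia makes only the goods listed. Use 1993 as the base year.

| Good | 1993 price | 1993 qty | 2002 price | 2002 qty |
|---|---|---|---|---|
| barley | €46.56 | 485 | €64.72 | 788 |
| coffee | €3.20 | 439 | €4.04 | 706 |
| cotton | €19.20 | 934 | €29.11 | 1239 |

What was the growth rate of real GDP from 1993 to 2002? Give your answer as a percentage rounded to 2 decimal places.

Real GDP 1993 = Nominal GDP 1993 = 46.56·485 + 3.20·439 + 19.20·934 = 41919.20.
Real GDP 2002 (at 1993 prices) = 46.56·788 + 3.20·706 + 19.20·1239 = 62737.28.
Real growth = 62737.28/41919.20 − 1 = 0.4966.

49.66%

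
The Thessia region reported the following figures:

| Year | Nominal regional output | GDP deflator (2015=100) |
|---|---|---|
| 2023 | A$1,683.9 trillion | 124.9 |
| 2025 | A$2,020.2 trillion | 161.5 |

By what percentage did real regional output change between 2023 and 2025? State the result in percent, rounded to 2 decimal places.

-7.22%

Deflate each year: 2023 → 1683.9/1.249 = 1348.20; 2025 → 2020.2/1.615 = 1250.90.
So real regional output changed by 1250.90/1348.20 − 1 = -0.0722, i.e. -7.22%.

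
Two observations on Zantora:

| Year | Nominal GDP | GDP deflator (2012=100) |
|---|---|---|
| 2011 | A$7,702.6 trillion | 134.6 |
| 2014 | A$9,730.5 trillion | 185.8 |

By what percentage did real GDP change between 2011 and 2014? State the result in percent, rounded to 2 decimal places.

-8.48%

Real GDP 2011 = 7702.6 / 1.346 = 5722.59.
Real GDP 2014 = 9730.5 / 1.858 = 5237.08.
Real growth = 5237.08 / 5722.59 − 1 = -0.0848.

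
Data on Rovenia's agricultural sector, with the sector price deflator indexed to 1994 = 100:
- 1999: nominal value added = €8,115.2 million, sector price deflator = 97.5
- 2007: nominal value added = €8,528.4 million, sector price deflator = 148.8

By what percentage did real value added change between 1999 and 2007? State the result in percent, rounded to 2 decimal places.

-31.14%

Real value added 1999 = 8115.2 / 0.975 = 8323.28.
Real value added 2007 = 8528.4 / 1.488 = 5731.45.
Real growth = 5731.45 / 8323.28 − 1 = -0.3114.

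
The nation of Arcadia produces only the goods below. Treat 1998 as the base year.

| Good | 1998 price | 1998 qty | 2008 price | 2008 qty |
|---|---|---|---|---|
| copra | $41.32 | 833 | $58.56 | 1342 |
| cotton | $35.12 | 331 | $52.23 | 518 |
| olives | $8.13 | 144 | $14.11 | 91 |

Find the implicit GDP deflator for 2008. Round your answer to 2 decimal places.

Nominal GDP 2008 = 58.56·1342 + 52.23·518 + 14.11·91 = 106926.67.
Real GDP 2008 (at 1998 prices) = 41.32·1342 + 35.12·518 + 8.13·91 = 74383.43.
Deflator = Nominal/Real × 100 = 106926.67/74383.43 × 100 = 143.751.

143.75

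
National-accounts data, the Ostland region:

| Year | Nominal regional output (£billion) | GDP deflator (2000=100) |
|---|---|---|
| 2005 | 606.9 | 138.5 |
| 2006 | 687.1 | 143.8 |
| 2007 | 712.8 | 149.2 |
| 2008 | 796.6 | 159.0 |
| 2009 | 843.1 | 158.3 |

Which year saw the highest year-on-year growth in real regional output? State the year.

2006: real = 687.1/1.438 = 477.82; growth vs 2005 (438.19) = 9.04%.
2007: real = 712.8/1.492 = 477.75; growth vs 2006 (477.82) = -0.01%.
2008: real = 796.6/1.590 = 501.01; growth vs 2007 (477.75) = 4.87%.
2009: real = 843.1/1.583 = 532.60; growth vs 2008 (501.01) = 6.31%.

2006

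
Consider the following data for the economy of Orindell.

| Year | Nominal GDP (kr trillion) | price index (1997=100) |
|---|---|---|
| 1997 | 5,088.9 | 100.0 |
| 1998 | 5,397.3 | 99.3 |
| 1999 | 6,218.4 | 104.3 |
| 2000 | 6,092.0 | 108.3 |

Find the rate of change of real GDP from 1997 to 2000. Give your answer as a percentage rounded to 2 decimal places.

Real GDP 1997 = 5088.9/1.000 = 5088.90.
Real GDP 2000 = 6092.0/1.083 = 5625.12.
Change = 5625.12/5088.90 − 1 = 0.1054.

10.54%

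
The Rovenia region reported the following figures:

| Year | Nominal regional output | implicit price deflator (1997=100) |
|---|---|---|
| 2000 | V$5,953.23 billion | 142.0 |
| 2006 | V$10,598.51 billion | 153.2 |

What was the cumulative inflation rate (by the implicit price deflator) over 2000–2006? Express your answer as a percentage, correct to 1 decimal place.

7.9%

Price-level change = 153.2 / 142.0 − 1 = 0.0789.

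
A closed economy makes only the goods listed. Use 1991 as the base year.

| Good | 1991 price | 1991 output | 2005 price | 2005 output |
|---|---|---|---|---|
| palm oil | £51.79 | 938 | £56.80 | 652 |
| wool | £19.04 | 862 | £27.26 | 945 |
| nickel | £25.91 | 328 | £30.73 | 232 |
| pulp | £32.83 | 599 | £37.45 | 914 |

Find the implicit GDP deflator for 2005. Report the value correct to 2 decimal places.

Nominal GDP 2005 = 56.80·652 + 27.26·945 + 30.73·232 + 37.45·914 = 104152.96.
Real GDP 2005 (at 1991 prices) = 51.79·652 + 19.04·945 + 25.91·232 + 32.83·914 = 87777.62.
Deflator = Nominal/Real × 100 = 104152.96/87777.62 × 100 = 118.655.

118.66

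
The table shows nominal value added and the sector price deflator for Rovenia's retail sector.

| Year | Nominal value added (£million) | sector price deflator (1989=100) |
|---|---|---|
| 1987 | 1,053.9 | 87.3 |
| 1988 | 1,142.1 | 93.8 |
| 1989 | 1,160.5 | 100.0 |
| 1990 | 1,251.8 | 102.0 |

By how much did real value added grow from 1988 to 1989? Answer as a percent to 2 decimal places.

-4.69%

Real value added 1988 = 1142.1/0.938 = 1217.59.
Real value added 1989 = 1160.5/1.000 = 1160.50.
Change = 1160.50/1217.59 − 1 = -0.0469.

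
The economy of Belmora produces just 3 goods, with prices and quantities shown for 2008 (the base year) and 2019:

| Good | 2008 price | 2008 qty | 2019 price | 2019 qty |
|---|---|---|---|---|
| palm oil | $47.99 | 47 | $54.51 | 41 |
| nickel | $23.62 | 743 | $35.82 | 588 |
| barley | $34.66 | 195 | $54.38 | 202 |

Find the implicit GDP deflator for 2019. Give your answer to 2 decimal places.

149.98

Nominal GDP 2019 = 54.51·41 + 35.82·588 + 54.38·202 = 34281.83.
Real GDP 2019 (at 2008 prices) = 47.99·41 + 23.62·588 + 34.66·202 = 22857.47.
Deflator = Nominal/Real × 100 = 34281.83/22857.47 × 100 = 149.981.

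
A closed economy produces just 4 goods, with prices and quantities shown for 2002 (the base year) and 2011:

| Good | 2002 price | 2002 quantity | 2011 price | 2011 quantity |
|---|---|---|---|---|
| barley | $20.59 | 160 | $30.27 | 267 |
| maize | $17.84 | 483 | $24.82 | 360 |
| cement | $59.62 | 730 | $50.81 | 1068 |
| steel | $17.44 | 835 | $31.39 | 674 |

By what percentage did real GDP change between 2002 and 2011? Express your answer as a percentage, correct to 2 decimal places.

Real GDP 2002 = Nominal GDP 2002 = 20.59·160 + 17.84·483 + 59.62·730 + 17.44·835 = 69996.12.
Real GDP 2011 (at 2002 prices) = 20.59·267 + 17.84·360 + 59.62·1068 + 17.44·674 = 87348.65.
Real growth = 87348.65/69996.12 − 1 = 0.2479.

24.79%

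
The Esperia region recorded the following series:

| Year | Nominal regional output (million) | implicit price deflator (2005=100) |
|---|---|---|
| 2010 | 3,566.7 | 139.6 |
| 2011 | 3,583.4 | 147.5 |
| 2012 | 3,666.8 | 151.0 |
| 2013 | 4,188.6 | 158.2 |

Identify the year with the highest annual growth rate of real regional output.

2013

2011: real = 3583.4/1.475 = 2429.42; growth vs 2010 (2554.94) = -4.91%.
2012: real = 3666.8/1.510 = 2428.34; growth vs 2011 (2429.42) = -0.04%.
2013: real = 4188.6/1.582 = 2647.66; growth vs 2012 (2428.34) = 9.03%.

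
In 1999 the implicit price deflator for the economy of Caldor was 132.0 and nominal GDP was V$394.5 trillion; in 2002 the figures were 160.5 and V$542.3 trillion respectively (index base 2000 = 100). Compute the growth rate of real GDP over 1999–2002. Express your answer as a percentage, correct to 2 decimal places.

13.06%

Real GDP 1999 = 394.5 / 1.320 = 298.86.
Real GDP 2002 = 542.3 / 1.605 = 337.88.
Real growth = 337.88 / 298.86 − 1 = 0.1306.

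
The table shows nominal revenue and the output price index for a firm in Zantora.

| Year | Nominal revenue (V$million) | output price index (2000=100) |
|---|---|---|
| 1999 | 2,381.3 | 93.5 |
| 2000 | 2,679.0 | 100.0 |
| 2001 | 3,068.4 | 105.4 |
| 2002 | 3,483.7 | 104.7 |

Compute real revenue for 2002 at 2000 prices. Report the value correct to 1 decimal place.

V$3,327.3 million

Real revenue 2002 = 3483.7 / 1.047 = 3327.32.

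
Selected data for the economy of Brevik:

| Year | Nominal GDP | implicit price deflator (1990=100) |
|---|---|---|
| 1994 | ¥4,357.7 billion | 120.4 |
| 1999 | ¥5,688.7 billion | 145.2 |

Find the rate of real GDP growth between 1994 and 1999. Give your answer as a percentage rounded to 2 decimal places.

Deflate each year: 1994 → 4357.7/1.204 = 3619.35; 1999 → 5688.7/1.452 = 3917.84.
So real GDP changed by 3917.84/3619.35 − 1 = 0.0825, i.e. 8.25%.

8.25%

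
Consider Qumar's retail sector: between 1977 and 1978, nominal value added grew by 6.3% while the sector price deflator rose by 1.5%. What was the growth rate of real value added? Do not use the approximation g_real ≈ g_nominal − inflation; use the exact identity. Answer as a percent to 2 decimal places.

4.73%

(1 + g_nom) = (1 + g_real)(1 + π), so g_real = 1.0630 / 1.0150 − 1 = 0.04729.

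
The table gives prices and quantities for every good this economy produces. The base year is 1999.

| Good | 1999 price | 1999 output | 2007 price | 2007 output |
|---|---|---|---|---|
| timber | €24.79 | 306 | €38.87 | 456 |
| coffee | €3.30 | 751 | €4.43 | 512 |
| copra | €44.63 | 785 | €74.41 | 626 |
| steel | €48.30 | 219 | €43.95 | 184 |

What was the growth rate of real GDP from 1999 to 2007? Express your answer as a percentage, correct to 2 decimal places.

-10.52%

Real GDP 1999 = Nominal GDP 1999 = 24.79·306 + 3.30·751 + 44.63·785 + 48.30·219 = 55676.29.
Real GDP 2007 (at 1999 prices) = 24.79·456 + 3.30·512 + 44.63·626 + 48.30·184 = 49819.42.
Real growth = 49819.42/55676.29 − 1 = -0.1052.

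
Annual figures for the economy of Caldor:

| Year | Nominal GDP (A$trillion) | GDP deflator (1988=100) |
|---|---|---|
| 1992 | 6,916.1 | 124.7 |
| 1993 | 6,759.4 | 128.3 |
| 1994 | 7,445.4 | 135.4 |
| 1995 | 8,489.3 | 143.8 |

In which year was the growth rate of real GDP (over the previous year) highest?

1995

1993: real = 6759.4/1.283 = 5268.43; growth vs 1992 (5546.19) = -5.01%.
1994: real = 7445.4/1.354 = 5498.82; growth vs 1993 (5268.43) = 4.37%.
1995: real = 8489.3/1.438 = 5903.55; growth vs 1994 (5498.82) = 7.36%.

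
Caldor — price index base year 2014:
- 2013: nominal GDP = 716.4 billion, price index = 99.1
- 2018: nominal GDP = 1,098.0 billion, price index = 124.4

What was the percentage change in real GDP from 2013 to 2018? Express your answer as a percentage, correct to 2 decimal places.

Real GDP 2013 = 716.4 / 0.991 = 722.91.
Real GDP 2018 = 1098.0 / 1.244 = 882.64.
Real growth = 882.64 / 722.91 − 1 = 0.2210.

22.10%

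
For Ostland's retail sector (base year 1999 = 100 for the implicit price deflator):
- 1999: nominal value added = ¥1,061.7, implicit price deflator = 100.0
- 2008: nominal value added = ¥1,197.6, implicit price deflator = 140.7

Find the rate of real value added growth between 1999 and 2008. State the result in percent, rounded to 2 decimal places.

Real value added 1999 = 1061.7 / 1.000 = 1061.70.
Real value added 2008 = 1197.6 / 1.407 = 851.17.
Real growth = 851.17 / 1061.70 − 1 = -0.1983.

-19.83%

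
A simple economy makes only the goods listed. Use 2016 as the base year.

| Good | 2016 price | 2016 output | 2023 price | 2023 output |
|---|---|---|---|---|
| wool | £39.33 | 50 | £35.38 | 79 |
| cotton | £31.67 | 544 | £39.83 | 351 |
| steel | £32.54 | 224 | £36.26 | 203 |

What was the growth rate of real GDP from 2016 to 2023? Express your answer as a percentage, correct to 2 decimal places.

-21.35%

Real GDP 2016 = Nominal GDP 2016 = 39.33·50 + 31.67·544 + 32.54·224 = 26483.94.
Real GDP 2023 (at 2016 prices) = 39.33·79 + 31.67·351 + 32.54·203 = 20828.86.
Real growth = 20828.86/26483.94 − 1 = -0.2135.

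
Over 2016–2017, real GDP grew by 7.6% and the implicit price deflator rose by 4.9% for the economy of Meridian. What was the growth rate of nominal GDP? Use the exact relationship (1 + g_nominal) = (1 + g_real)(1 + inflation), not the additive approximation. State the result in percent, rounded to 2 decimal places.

12.87%

(1 + g_nom) = (1 + g_real)(1 + π) = 1.0760 × 1.0490 = 1.12872.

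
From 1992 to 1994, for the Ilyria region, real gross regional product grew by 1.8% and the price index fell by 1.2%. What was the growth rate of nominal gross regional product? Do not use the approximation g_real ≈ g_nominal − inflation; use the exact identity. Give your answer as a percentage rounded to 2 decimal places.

0.58%

(1 + g_nom) = (1 + g_real)(1 + π) = 1.0180 × 0.9880 = 1.00578.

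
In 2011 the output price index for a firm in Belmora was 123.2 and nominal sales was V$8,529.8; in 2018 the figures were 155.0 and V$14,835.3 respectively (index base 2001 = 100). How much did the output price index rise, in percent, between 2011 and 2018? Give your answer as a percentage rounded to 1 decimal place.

Price-level change = 155.0 / 123.2 − 1 = 0.2581.

25.8%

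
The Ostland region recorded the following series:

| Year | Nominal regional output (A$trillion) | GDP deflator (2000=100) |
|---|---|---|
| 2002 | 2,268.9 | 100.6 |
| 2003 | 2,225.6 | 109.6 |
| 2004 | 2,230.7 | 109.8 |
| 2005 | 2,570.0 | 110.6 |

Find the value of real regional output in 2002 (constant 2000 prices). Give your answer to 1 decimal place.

Real regional output 2002 = 2268.9 / 1.006 = 2255.37.

A$2,255.4 trillion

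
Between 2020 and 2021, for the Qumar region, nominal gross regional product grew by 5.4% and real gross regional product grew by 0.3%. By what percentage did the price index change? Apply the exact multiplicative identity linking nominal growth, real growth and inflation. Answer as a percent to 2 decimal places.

5.08%

(1 + g_nom) = (1 + g_real)(1 + π), so π = 1.0540 / 1.0030 − 1 = 0.05085.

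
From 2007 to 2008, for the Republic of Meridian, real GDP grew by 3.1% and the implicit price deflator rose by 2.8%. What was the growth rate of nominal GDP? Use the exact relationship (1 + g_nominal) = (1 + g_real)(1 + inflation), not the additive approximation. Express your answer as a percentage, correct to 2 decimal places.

(1 + g_nom) = (1 + g_real)(1 + π) = 1.0310 × 1.0280 = 1.05987.

5.99%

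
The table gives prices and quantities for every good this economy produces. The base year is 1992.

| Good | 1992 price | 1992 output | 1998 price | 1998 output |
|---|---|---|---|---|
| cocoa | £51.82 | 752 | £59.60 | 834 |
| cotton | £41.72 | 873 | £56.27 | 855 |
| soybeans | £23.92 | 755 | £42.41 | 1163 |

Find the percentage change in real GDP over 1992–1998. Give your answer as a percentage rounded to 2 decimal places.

Real GDP 1992 = Nominal GDP 1992 = 51.82·752 + 41.72·873 + 23.92·755 = 93449.80.
Real GDP 1998 (at 1992 prices) = 51.82·834 + 41.72·855 + 23.92·1163 = 106707.44.
Real growth = 106707.44/93449.80 − 1 = 0.1419.

14.19%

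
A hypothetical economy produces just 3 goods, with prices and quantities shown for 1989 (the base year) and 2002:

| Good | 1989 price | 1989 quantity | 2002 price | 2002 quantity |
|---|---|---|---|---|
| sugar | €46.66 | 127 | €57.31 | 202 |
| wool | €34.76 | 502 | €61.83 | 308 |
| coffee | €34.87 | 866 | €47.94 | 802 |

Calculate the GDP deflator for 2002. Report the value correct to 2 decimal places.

143.60

Nominal GDP 2002 = 57.31·202 + 61.83·308 + 47.94·802 = 69068.14.
Real GDP 2002 (at 1989 prices) = 46.66·202 + 34.76·308 + 34.87·802 = 48097.14.
Deflator = Nominal/Real × 100 = 69068.14/48097.14 × 100 = 143.601.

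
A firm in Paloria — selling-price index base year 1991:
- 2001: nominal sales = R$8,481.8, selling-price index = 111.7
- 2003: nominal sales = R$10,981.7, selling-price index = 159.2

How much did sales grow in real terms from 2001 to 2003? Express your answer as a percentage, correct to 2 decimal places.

-9.16%

Deflate each year: 2001 → 8481.8/1.117 = 7593.38; 2003 → 10981.7/1.592 = 6898.05.
So real sales changed by 6898.05/7593.38 − 1 = -0.0916, i.e. -9.16%.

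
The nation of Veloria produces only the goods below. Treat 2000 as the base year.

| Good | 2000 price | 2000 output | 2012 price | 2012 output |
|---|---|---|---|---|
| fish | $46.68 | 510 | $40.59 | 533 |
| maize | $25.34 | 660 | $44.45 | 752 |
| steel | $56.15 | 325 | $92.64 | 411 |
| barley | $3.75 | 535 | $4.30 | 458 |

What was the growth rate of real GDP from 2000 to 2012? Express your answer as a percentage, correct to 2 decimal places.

Real GDP 2000 = Nominal GDP 2000 = 46.68·510 + 25.34·660 + 56.15·325 + 3.75·535 = 60786.20.
Real GDP 2012 (at 2000 prices) = 46.68·533 + 25.34·752 + 56.15·411 + 3.75·458 = 68731.27.
Real growth = 68731.27/60786.20 − 1 = 0.1307.

13.07%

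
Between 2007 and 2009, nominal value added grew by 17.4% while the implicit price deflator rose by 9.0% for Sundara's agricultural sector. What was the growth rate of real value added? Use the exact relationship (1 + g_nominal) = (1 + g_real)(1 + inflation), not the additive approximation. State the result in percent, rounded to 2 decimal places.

(1 + g_nom) = (1 + g_real)(1 + π), so g_real = 1.1740 / 1.0900 − 1 = 0.07706.

7.71%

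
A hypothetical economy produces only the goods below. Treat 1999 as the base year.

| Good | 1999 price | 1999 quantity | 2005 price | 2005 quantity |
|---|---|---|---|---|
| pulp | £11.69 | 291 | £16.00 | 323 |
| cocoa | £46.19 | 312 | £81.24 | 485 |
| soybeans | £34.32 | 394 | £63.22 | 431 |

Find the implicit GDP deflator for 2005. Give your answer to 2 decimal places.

175.29

Nominal GDP 2005 = 16.00·323 + 81.24·485 + 63.22·431 = 71817.22.
Real GDP 2005 (at 1999 prices) = 11.69·323 + 46.19·485 + 34.32·431 = 40969.94.
Deflator = Nominal/Real × 100 = 71817.22/40969.94 × 100 = 175.292.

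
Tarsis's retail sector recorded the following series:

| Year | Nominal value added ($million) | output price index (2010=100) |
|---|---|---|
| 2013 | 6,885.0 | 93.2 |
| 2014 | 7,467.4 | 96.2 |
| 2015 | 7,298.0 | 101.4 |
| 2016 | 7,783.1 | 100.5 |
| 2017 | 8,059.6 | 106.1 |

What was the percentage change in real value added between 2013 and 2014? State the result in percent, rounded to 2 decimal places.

Real value added 2013 = 6885.0/0.932 = 7387.34.
Real value added 2014 = 7467.4/0.962 = 7762.37.
Change = 7762.37/7387.34 − 1 = 0.0508.

5.08%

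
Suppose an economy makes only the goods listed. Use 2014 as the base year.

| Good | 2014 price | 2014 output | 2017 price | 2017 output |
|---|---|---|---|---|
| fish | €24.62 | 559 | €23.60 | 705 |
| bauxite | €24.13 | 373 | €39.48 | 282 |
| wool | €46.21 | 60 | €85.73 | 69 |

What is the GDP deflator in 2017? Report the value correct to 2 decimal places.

123.17

Nominal GDP 2017 = 23.60·705 + 39.48·282 + 85.73·69 = 33686.73.
Real GDP 2017 (at 2014 prices) = 24.62·705 + 24.13·282 + 46.21·69 = 27350.25.
Deflator = Nominal/Real × 100 = 33686.73/27350.25 × 100 = 123.168.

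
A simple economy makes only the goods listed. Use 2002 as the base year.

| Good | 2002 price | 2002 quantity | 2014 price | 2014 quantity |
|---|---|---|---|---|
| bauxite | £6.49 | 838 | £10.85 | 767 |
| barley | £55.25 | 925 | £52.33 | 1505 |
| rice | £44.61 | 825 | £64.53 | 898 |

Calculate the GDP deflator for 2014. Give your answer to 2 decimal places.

113.14

Nominal GDP 2014 = 10.85·767 + 52.33·1505 + 64.53·898 = 145026.54.
Real GDP 2014 (at 2002 prices) = 6.49·767 + 55.25·1505 + 44.61·898 = 128188.86.
Deflator = Nominal/Real × 100 = 145026.54/128188.86 × 100 = 113.135.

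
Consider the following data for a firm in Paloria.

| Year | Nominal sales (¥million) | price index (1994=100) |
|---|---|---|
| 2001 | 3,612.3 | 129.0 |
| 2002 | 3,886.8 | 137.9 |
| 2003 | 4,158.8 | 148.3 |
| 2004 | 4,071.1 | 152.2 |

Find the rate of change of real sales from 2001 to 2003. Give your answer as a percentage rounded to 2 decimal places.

0.15%

Real sales 2001 = 3612.3/1.290 = 2800.23.
Real sales 2003 = 4158.8/1.483 = 2804.32.
Change = 2804.32/2800.23 − 1 = 0.0015.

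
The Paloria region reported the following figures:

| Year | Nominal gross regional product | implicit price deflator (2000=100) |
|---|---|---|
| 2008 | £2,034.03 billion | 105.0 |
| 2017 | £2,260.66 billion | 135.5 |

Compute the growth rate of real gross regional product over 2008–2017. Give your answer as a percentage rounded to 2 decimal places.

Deflate each year: 2008 → 2034.03/1.050 = 1937.17; 2017 → 2260.66/1.355 = 1668.38.
So real gross regional product changed by 1668.38/1937.17 − 1 = -0.1388, i.e. -13.88%.

-13.88%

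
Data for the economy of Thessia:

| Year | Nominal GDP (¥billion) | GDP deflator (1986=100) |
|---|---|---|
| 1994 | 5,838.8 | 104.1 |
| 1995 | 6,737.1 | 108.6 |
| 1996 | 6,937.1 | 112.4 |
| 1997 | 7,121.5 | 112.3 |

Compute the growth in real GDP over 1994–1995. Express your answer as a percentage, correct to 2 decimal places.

Real GDP 1994 = 5838.8/1.041 = 5608.84.
Real GDP 1995 = 6737.1/1.086 = 6203.59.
Change = 6203.59/5608.84 − 1 = 0.1060.

10.60%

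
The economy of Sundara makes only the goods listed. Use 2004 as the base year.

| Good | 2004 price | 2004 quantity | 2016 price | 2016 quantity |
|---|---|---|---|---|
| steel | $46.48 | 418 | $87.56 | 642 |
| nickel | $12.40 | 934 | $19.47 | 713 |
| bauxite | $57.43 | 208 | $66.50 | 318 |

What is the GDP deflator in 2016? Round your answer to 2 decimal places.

160.23

Nominal GDP 2016 = 87.56·642 + 19.47·713 + 66.50·318 = 91242.63.
Real GDP 2016 (at 2004 prices) = 46.48·642 + 12.40·713 + 57.43·318 = 56944.10.
Deflator = Nominal/Real × 100 = 91242.63/56944.10 × 100 = 160.232.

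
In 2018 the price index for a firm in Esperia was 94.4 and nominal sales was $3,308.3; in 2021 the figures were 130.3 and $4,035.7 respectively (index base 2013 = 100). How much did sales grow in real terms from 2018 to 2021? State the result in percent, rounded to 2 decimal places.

Real sales 2018 = 3308.3 / 0.944 = 3504.56.
Real sales 2021 = 4035.7 / 1.303 = 3097.24.
Real growth = 3097.24 / 3504.56 − 1 = -0.1162.

-11.62%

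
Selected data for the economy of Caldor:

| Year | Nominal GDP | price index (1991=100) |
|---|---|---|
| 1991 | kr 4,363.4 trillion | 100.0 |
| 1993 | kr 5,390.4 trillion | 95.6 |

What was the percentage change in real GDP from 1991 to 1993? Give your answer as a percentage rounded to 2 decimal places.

Deflate each year: 1991 → 4363.4/1.000 = 4363.40; 1993 → 5390.4/0.956 = 5638.49.
So real GDP changed by 5638.49/4363.40 − 1 = 0.2922, i.e. 29.22%.

29.22%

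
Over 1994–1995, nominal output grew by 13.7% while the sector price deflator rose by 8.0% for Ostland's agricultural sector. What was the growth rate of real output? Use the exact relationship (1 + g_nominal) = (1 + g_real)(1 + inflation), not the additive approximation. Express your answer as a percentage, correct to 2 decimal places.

(1 + g_nom) = (1 + g_real)(1 + π), so g_real = 1.1370 / 1.0800 − 1 = 0.05278.

5.28%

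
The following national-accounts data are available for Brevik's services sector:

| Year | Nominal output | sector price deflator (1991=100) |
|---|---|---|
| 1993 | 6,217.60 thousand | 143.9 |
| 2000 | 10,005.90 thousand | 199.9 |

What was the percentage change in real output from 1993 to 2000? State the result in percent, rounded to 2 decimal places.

Deflate each year: 1993 → 6217.60/1.439 = 4320.78; 2000 → 10005.90/1.999 = 5005.45.
So real output changed by 5005.45/4320.78 − 1 = 0.1585, i.e. 15.85%.

15.85%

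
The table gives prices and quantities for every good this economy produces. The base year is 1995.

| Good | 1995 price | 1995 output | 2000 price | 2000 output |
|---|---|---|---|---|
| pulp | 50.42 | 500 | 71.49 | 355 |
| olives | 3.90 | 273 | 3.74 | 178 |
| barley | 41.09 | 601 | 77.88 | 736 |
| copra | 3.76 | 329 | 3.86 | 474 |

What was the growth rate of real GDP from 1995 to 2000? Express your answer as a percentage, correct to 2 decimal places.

Real GDP 1995 = Nominal GDP 1995 = 50.42·500 + 3.90·273 + 41.09·601 + 3.76·329 = 52206.83.
Real GDP 2000 (at 1995 prices) = 50.42·355 + 3.90·178 + 41.09·736 + 3.76·474 = 50617.78.
Real growth = 50617.78/52206.83 − 1 = -0.0304.

-3.04%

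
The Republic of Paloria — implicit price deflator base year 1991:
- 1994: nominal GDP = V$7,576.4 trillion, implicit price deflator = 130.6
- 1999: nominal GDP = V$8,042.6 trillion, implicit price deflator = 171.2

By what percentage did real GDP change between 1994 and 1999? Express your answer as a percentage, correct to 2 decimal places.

Real GDP 1994 = 7576.4 / 1.306 = 5801.23.
Real GDP 1999 = 8042.6 / 1.712 = 4697.78.
Real growth = 4697.78 / 5801.23 − 1 = -0.1902.

-19.02%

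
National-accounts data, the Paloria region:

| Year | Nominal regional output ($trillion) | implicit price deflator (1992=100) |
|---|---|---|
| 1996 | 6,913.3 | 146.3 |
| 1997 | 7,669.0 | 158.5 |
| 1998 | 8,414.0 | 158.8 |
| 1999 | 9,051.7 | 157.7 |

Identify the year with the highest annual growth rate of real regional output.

1998

1997: real = 7669.0/1.585 = 4838.49; growth vs 1996 (4725.43) = 2.39%.
1998: real = 8414.0/1.588 = 5298.49; growth vs 1997 (4838.49) = 9.51%.
1999: real = 9051.7/1.577 = 5739.82; growth vs 1998 (5298.49) = 8.33%.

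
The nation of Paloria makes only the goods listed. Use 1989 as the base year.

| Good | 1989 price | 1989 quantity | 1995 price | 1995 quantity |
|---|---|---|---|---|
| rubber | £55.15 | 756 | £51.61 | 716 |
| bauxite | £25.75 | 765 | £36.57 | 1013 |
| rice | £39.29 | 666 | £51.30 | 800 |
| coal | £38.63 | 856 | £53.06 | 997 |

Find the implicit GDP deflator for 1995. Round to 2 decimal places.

123.92

Nominal GDP 1995 = 51.61·716 + 36.57·1013 + 51.30·800 + 53.06·997 = 167938.99.
Real GDP 1995 (at 1989 prices) = 55.15·716 + 25.75·1013 + 39.29·800 + 38.63·997 = 135518.26.
Deflator = Nominal/Real × 100 = 167938.99/135518.26 × 100 = 123.924.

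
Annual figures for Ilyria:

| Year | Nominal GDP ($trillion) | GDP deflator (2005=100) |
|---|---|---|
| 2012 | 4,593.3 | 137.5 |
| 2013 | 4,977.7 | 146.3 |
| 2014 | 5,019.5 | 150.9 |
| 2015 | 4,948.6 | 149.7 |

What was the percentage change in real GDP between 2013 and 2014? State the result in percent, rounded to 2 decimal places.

Real GDP 2013 = 4977.7/1.463 = 3402.39.
Real GDP 2014 = 5019.5/1.509 = 3326.38.
Change = 3326.38/3402.39 − 1 = -0.0223.

-2.23%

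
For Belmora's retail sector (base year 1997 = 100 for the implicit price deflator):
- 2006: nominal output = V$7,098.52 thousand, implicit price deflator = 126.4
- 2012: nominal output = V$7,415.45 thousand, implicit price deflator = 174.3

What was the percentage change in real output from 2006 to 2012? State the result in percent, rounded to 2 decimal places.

-24.24%

Real output 2006 = 7098.52 / 1.264 = 5615.92.
Real output 2012 = 7415.45 / 1.743 = 4254.42.
Real growth = 4254.42 / 5615.92 − 1 = -0.2424.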